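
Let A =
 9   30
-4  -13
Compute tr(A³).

-28

tr A = -4 and det A = 3, so the characteristic polynomial is λ² − (-4)λ + (3) with roots -1 and -3.
Eigenvectors give P = [[-3, -5], [1, 2]] with P⁻¹ = [[-2, -5], [1, 3]], and A = P·diag(-1, -3)·P⁻¹.
Then A³ = P·diag(-1, -27)·P⁻¹ = [[3, 135], [-1, -54]] · [[-2, -5], [1, 3]] = [[129, 390], [-52, -157]].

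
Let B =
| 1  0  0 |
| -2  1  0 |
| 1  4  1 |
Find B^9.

[[1, 0, 0], [-18, 1, 0], [-279, 36, 1]]

B = I + N where N = [[0, 0, 0], [-2, 0, 0], [1, 4, 0]] is strictly lower-triangular, so N^3 = 0.
(I + N)^9 = I + 9·N + 36·N^2 = [[1, 0, 0], [-18, 1, 0], [-279, 36, 1]].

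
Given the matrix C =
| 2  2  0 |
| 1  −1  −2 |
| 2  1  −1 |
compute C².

[[6, 2, −4], [−3, 1, 4], [3, 2, −1]]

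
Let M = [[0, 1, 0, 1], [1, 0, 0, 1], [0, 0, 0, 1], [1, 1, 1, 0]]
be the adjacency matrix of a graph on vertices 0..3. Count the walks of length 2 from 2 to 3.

0

The number of length-2 walks from vertex 2 to vertex 3 is entry (2,3) of M^2, where M is the adjacency matrix.
M^2 = [[2, 1, 1, 1], [1, 2, 1, 1], [1, 1, 1, 0], [1, 1, 0, 3]]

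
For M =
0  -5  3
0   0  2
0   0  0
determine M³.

M is strictly triangular, hence nilpotent: M³ = 0, so M³ = 0.

[[0, 0, 0], [0, 0, 0], [0, 0, 0]]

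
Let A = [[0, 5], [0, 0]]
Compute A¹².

A is strictly triangular, hence nilpotent: A² = 0, so A¹² = 0.

[[0, 0], [0, 0]]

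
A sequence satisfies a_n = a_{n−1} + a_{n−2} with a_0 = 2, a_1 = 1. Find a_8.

With companion matrix T = [[1, 1], [1, 0]], [a_n, a_{n−1}]ᵀ = T·[a_{n−1}, a_{n−2}]ᵀ, so [a_8, a_7]ᵀ = T⁷·[a_1, a_0]ᵀ.
T⁷ = [[21, 13], [13, 8]], giving [a_8, a_7]ᵀ = [[47], [29]].

47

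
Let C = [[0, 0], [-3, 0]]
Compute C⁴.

[[0, 0], [0, 0]]

C is strictly triangular, hence nilpotent: C² = 0, so C⁴ = 0.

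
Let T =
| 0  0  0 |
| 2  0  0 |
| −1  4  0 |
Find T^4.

[[0, 0, 0], [0, 0, 0], [0, 0, 0]]

T is strictly triangular, hence nilpotent: T^3 = 0, so T^4 = 0.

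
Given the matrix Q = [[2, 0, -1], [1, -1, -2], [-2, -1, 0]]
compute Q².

[[6, 1, -2], [5, 3, 1], [-5, 1, 4]]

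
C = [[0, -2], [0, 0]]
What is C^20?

C is strictly triangular, hence nilpotent: C^2 = 0, so C^20 = 0.

[[0, 0], [0, 0]]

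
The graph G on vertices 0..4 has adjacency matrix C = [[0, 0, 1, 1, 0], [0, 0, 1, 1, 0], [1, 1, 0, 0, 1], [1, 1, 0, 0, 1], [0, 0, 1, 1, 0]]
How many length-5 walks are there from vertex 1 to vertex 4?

The number of length-5 walks from vertex 1 to vertex 4 is entry (1,4) of C^5, where C is the adjacency matrix.
C^2 = [[2, 2, 0, 0, 2], [2, 2, 0, 0, 2], [0, 0, 3, 3, 0], [0, 0, 3, 3, 0], [2, 2, 0, 0, 2]]
C^3 = [[0, 0, 6, 6, 0], [0, 0, 6, 6, 0], [6, 6, 0, 0, 6], [6, 6, 0, 0, 6], [0, 0, 6, 6, 0]]
C^4 = [[12, 12, 0, 0, 12], [12, 12, 0, 0, 12], [0, 0, 18, 18, 0], [0, 0, 18, 18, 0], [12, 12, 0, 0, 12]]
C^5 = [[0, 0, 36, 36, 0], [0, 0, 36, 36, 0], [36, 36, 0, 0, 36], [36, 36, 0, 0, 36], [0, 0, 36, 36, 0]]

0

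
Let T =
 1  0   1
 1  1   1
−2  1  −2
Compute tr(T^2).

4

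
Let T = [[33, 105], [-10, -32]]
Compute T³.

[[237, 735], [-70, -218]]

tr T = 1 and det T = -6, so the characteristic polynomial is λ² − (1)λ + (-6) with roots 3 and -2.
Eigenvectors give P = [[7, 3], [-2, -1]] with P⁻¹ = [[1, 3], [-2, -7]], and T = P·diag(3, -2)·P⁻¹.
Then T³ = P·diag(27, -8)·P⁻¹ = [[189, -24], [-54, 8]] · [[1, 3], [-2, -7]] = [[237, 735], [-70, -218]].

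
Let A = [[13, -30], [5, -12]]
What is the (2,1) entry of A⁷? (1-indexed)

tr A = 1 and det A = -6, so the characteristic polynomial is λ² − (1)λ + (-6) with roots 3 and -2.
Eigenvectors give P = [[3, -2], [1, -1]] with P⁻¹ = [[1, -2], [1, -3]], and A = P·diag(3, -2)·P⁻¹.
Then A⁷ = P·diag(2187, -128)·P⁻¹ = [[6561, 256], [2187, 128]] · [[1, -2], [1, -3]] = [[6817, -13890], [2315, -4758]].

2315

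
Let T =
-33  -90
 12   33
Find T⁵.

tr T = 0 and det T = -9, so the characteristic polynomial is λ² − (0)λ + (-9) with roots -3 and 3.
Eigenvectors give P = [[3, 5], [-1, -2]] with P⁻¹ = [[2, 5], [-1, -3]], and T = P·diag(-3, 3)·P⁻¹.
Then T⁵ = P·diag(-243, 243)·P⁻¹ = [[-729, 1215], [243, -486]] · [[2, 5], [-1, -3]] = [[-2673, -7290], [972, 2673]].

[[-2673, -7290], [972, 2673]]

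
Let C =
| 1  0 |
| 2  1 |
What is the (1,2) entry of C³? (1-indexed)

0

C = I + N where N = [[0, 0], [2, 0]] is strictly lower-triangular, so N² = 0.
(I + N)³ = I + 3·N = [[1, 0], [6, 1]].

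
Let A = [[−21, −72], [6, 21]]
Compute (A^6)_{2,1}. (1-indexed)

tr A = 0 and det A = −9, so the characteristic polynomial is λ² − (0)λ + (−9) with roots 3 and −3.
Eigenvectors give P = [[−3, −4], [1, 1]] with P⁻¹ = [[1, 4], [−1, −3]], and A = P·diag(3, −3)·P⁻¹.
Then A^6 = P·diag(729, 729)·P⁻¹ = [[−2187, −2916], [729, 729]] · [[1, 4], [−1, −3]] = [[729, 0], [0, 729]].

0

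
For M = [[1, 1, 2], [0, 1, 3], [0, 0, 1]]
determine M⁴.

[[1, 4, 26], [0, 1, 12], [0, 0, 1]]

M = I + N where N = [[0, 1, 2], [0, 0, 3], [0, 0, 0]] is strictly upper-triangular, so N³ = 0.
(I + N)⁴ = I + 4·N + 6·N² = [[1, 4, 26], [0, 1, 12], [0, 0, 1]].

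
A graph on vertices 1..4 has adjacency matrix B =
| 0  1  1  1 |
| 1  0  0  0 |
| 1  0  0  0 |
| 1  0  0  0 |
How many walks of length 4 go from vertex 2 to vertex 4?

3

The number of length-4 walks from vertex 2 to vertex 4 is entry (2,4) of B⁴, where B is the adjacency matrix.
B² = [[3, 0, 0, 0], [0, 1, 1, 1], [0, 1, 1, 1], [0, 1, 1, 1]]
B³ = [[0, 3, 3, 3], [3, 0, 0, 0], [3, 0, 0, 0], [3, 0, 0, 0]]
B⁴ = [[9, 0, 0, 0], [0, 3, 3, 3], [0, 3, 3, 3], [0, 3, 3, 3]]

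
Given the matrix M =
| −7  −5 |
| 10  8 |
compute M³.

tr M = 1 and det M = −6, so the characteristic polynomial is λ² − (1)λ + (−6) with roots 3 and −2.
Eigenvectors give P = [[−1, −1], [2, 1]] with P⁻¹ = [[1, 1], [−2, −1]], and M = P·diag(3, −2)·P⁻¹.
Then M³ = P·diag(27, −8)·P⁻¹ = [[−27, 8], [54, −8]] · [[1, 1], [−2, −1]] = [[−43, −35], [70, 62]].

[[−43, −35], [70, 62]]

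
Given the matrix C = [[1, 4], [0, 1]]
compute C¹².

[[1, 48], [0, 1]]

C = I + N where N = [[0, 4], [0, 0]] is strictly upper-triangular, so N² = 0.
(I + N)¹² = I + 12·N = [[1, 48], [0, 1]].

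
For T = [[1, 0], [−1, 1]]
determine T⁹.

T = I + N where N = [[0, 0], [−1, 0]] is strictly lower-triangular, so N² = 0.
(I + N)⁹ = I + 9·N = [[1, 0], [−9, 1]].

[[1, 0], [−9, 1]]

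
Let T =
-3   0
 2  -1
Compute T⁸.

[[6561, 0], [-6560, 1]]

tr T = -4 and det T = 3, so the characteristic polynomial is λ² − (-4)λ + (3) with roots -3 and -1.
Eigenvectors give P = [[1, 0], [-1, -1]] with P⁻¹ = [[1, 0], [-1, -1]], and T = P·diag(-3, -1)·P⁻¹.
Then T⁸ = P·diag(6561, 1)·P⁻¹ = [[6561, 0], [-6561, -1]] · [[1, 0], [-1, -1]] = [[6561, 0], [-6560, 1]].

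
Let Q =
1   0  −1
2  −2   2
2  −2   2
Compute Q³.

Q² = [[−1, 2, −3], [2, 0, −2], [2, 0, −2]]
Q³ = [[−3, 2, −1], [−2, 4, −6], [−2, 4, −6]]

[[−3, 2, −1], [−2, 4, −6], [−2, 4, −6]]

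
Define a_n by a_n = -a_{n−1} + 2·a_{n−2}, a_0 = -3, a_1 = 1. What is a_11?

2729

With companion matrix M = [[-1, 2], [1, 0]], [a_n, a_{n−1}]ᵀ = M·[a_{n−1}, a_{n−2}]ᵀ, so [a_11, a_10]ᵀ = M¹⁰·[a_1, a_0]ᵀ.
M¹⁰ = [[683, -682], [-341, 342]], giving [a_11, a_10]ᵀ = [[2729], [-1367]].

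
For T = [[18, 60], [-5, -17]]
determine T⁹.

tr T = 1 and det T = -6, so the characteristic polynomial is λ² − (1)λ + (-6) with roots 3 and -2.
Eigenvectors give P = [[4, -3], [-1, 1]] with P⁻¹ = [[1, 3], [1, 4]], and T = P·diag(3, -2)·P⁻¹.
Then T⁹ = P·diag(19683, -512)·P⁻¹ = [[78732, 1536], [-19683, -512]] · [[1, 3], [1, 4]] = [[80268, 242340], [-20195, -61097]].

[[80268, 242340], [-20195, -61097]]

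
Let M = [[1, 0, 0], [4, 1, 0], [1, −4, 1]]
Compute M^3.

M = I + N where N = [[0, 0, 0], [4, 0, 0], [1, −4, 0]] is strictly lower-triangular, so N^3 = 0.
(I + N)^3 = I + 3·N + 3·N^2 = [[1, 0, 0], [12, 1, 0], [−45, −12, 1]].

[[1, 0, 0], [12, 1, 0], [−45, −12, 1]]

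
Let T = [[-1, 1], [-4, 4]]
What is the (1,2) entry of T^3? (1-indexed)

9

T^2 = [[-3, 3], [-12, 12]]
T^3 = [[-9, 9], [-36, 36]]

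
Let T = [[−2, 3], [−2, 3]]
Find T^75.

T² = T (a projection; rank 1, trace 1), so T^75 = T.

[[−2, 3], [−2, 3]]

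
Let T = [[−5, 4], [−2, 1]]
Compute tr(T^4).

82

tr T = −4 and det T = 3, so the characteristic polynomial is λ² − (−4)λ + (3) with roots −3 and −1.
Eigenvectors give P = [[2, −1], [1, −1]] with P⁻¹ = [[1, −1], [1, −2]], and T = P·diag(−3, −1)·P⁻¹.
Then T^4 = P·diag(81, 1)·P⁻¹ = [[162, −1], [81, −1]] · [[1, −1], [1, −2]] = [[161, −160], [80, −79]].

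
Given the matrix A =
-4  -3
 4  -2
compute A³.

A² = [[4, 18], [-24, -8]]
A³ = [[56, -48], [64, 88]]

[[56, -48], [64, 88]]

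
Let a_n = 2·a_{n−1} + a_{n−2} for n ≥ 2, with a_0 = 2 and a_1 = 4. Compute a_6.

338

With companion matrix M = [[2, 1], [1, 0]], [a_n, a_{n−1}]ᵀ = M·[a_{n−1}, a_{n−2}]ᵀ, so [a_6, a_5]ᵀ = M⁵·[a_1, a_0]ᵀ.
M⁵ = [[70, 29], [29, 12]], giving [a_6, a_5]ᵀ = [[338], [140]].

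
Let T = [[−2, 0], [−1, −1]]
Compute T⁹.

[[−512, 0], [−511, −1]]

tr T = −3 and det T = 2, so the characteristic polynomial is λ² − (−3)λ + (2) with roots −2 and −1.
Eigenvectors give P = [[1, 0], [1, −1]] with P⁻¹ = [[1, 0], [1, −1]], and T = P·diag(−2, −1)·P⁻¹.
Then T⁹ = P·diag(−512, −1)·P⁻¹ = [[−512, 0], [−512, 1]] · [[1, 0], [1, −1]] = [[−512, 0], [−511, −1]].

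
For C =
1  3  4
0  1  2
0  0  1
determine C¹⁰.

[[1, 30, 310], [0, 1, 20], [0, 0, 1]]

C = I + N where N = [[0, 3, 4], [0, 0, 2], [0, 0, 0]] is strictly upper-triangular, so N³ = 0.
(I + N)¹⁰ = I + 10·N + 45·N² = [[1, 30, 310], [0, 1, 20], [0, 0, 1]].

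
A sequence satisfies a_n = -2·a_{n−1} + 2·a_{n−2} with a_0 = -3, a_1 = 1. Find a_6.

With companion matrix T = [[-2, 2], [1, 0]], [a_n, a_{n−1}]ᵀ = T·[a_{n−1}, a_{n−2}]ᵀ, so [a_6, a_5]ᵀ = T⁵·[a_1, a_0]ᵀ.
T⁵ = [[-120, 88], [44, -32]], giving [a_6, a_5]ᵀ = [[-384], [140]].

-384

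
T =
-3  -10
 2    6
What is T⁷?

tr T = 3 and det T = 2, so the characteristic polynomial is λ² − (3)λ + (2) with roots 1 and 2.
Eigenvectors give P = [[-5, -2], [2, 1]] with P⁻¹ = [[-1, -2], [2, 5]], and T = P·diag(1, 2)·P⁻¹.
Then T⁷ = P·diag(1, 128)·P⁻¹ = [[-5, -256], [2, 128]] · [[-1, -2], [2, 5]] = [[-507, -1270], [254, 636]].

[[-507, -1270], [254, 636]]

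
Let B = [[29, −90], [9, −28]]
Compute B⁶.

[[631, −1890], [189, −566]]

tr B = 1 and det B = −2, so the characteristic polynomial is λ² − (1)λ + (−2) with roots −1 and 2.
Eigenvectors give P = [[3, 10], [1, 3]] with P⁻¹ = [[−3, 10], [1, −3]], and B = P·diag(−1, 2)·P⁻¹.
Then B⁶ = P·diag(1, 64)·P⁻¹ = [[3, 640], [1, 192]] · [[−3, 10], [1, −3]] = [[631, −1890], [189, −566]].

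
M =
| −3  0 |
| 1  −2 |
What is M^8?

tr M = −5 and det M = 6, so the characteristic polynomial is λ² − (−5)λ + (6) with roots −2 and −3.
Eigenvectors give P = [[0, −1], [1, 1]] with P⁻¹ = [[1, 1], [−1, 0]], and M = P·diag(−2, −3)·P⁻¹.
Then M^8 = P·diag(256, 6561)·P⁻¹ = [[0, −6561], [256, 6561]] · [[1, 1], [−1, 0]] = [[6561, 0], [−6305, 256]].

[[6561, 0], [−6305, 256]]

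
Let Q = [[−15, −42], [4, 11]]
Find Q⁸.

[[45921, 137760], [−13120, −39359]]

tr Q = −4 and det Q = 3, so the characteristic polynomial is λ² − (−4)λ + (3) with roots −1 and −3.
Eigenvectors give P = [[3, −7], [−1, 2]] with P⁻¹ = [[−2, −7], [−1, −3]], and Q = P·diag(−1, −3)·P⁻¹.
Then Q⁸ = P·diag(1, 6561)·P⁻¹ = [[3, −45927], [−1, 13122]] · [[−2, −7], [−1, −3]] = [[45921, 137760], [−13120, −39359]].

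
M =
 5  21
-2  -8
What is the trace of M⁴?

17

tr M = -3 and det M = 2, so the characteristic polynomial is λ² − (-3)λ + (2) with roots -2 and -1.
Eigenvectors give P = [[-3, 7], [1, -2]] with P⁻¹ = [[2, 7], [1, 3]], and M = P·diag(-2, -1)·P⁻¹.
Then M⁴ = P·diag(16, 1)·P⁻¹ = [[-48, 7], [16, -2]] · [[2, 7], [1, 3]] = [[-89, -315], [30, 106]].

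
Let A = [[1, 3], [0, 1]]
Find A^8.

A = I + N where N = [[0, 3], [0, 0]] is strictly upper-triangular, so N^2 = 0.
(I + N)^8 = I + 8·N = [[1, 24], [0, 1]].

[[1, 24], [0, 1]]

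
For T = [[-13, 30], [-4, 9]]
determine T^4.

tr T = -4 and det T = 3, so the characteristic polynomial is λ² − (-4)λ + (3) with roots -3 and -1.
Eigenvectors give P = [[-3, 5], [-1, 2]] with P⁻¹ = [[-2, 5], [-1, 3]], and T = P·diag(-3, -1)·P⁻¹.
Then T^4 = P·diag(81, 1)·P⁻¹ = [[-243, 5], [-81, 2]] · [[-2, 5], [-1, 3]] = [[481, -1200], [160, -399]].

[[481, -1200], [160, -399]]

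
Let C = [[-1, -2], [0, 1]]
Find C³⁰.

[[1, 0], [0, 1]]

C² = I (check: tr C = 0 and det C = -1), so C³⁰ = I since 30 is even.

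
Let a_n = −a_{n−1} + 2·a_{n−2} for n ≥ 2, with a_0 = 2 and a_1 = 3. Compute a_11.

With companion matrix C = [[−1, 2], [1, 0]], [a_n, a_{n−1}]ᵀ = C·[a_{n−1}, a_{n−2}]ᵀ, so [a_11, a_10]ᵀ = C¹⁰·[a_1, a_0]ᵀ.
C¹⁰ = [[683, −682], [−341, 342]], giving [a_11, a_10]ᵀ = [[685], [−339]].

685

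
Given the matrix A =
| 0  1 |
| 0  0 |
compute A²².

A is strictly triangular, hence nilpotent: A² = 0, so A²² = 0.

[[0, 0], [0, 0]]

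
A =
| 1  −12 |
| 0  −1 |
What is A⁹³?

[[1, −12], [0, −1]]

A² = I (check: tr A = 0 and det A = −1), so A⁹³ = A since 93 is odd.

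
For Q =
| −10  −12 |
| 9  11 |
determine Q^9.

tr Q = 1 and det Q = −2, so the characteristic polynomial is λ² − (1)λ + (−2) with roots −1 and 2.
Eigenvectors give P = [[4, −1], [−3, 1]] with P⁻¹ = [[1, 1], [3, 4]], and Q = P·diag(−1, 2)·P⁻¹.
Then Q^9 = P·diag(−1, 512)·P⁻¹ = [[−4, −512], [3, 512]] · [[1, 1], [3, 4]] = [[−1540, −2052], [1539, 2051]].

[[−1540, −2052], [1539, 2051]]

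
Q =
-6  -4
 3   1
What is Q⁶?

tr Q = -5 and det Q = 6, so the characteristic polynomial is λ² − (-5)λ + (6) with roots -3 and -2.
Eigenvectors give P = [[4, -1], [-3, 1]] with P⁻¹ = [[1, 1], [3, 4]], and Q = P·diag(-3, -2)·P⁻¹.
Then Q⁶ = P·diag(729, 64)·P⁻¹ = [[2916, -64], [-2187, 64]] · [[1, 1], [3, 4]] = [[2724, 2660], [-1995, -1931]].

[[2724, 2660], [-1995, -1931]]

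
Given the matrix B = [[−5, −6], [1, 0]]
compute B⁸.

[[19171, 37830], [−6305, −12354]]

tr B = −5 and det B = 6, so the characteristic polynomial is λ² − (−5)λ + (6) with roots −3 and −2.
Eigenvectors give P = [[3, −2], [−1, 1]] with P⁻¹ = [[1, 2], [1, 3]], and B = P·diag(−3, −2)·P⁻¹.
Then B⁸ = P·diag(6561, 256)·P⁻¹ = [[19683, −512], [−6561, 256]] · [[1, 2], [1, 3]] = [[19171, 37830], [−6305, −12354]].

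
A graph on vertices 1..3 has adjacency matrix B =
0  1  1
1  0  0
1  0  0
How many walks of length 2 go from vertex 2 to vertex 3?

1

The number of length-2 walks from vertex 2 to vertex 3 is entry (2,3) of B², where B is the adjacency matrix.
B² = [[2, 0, 0], [0, 1, 1], [0, 1, 1]]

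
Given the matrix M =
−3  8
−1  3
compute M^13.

[[−3, 8], [−1, 3]]

M² = I (check: tr M = 0 and det M = −1), so M^13 = M since 13 is odd.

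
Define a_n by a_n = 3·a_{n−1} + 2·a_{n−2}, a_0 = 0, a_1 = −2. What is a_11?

With companion matrix B = [[3, 2], [1, 0]], [a_n, a_{n−1}]ᵀ = B·[a_{n−1}, a_{n−2}]ᵀ, so [a_11, a_10]ᵀ = B^10·[a_1, a_0]ᵀ.
B^10 = [[283667, 159294], [79647, 44726]], giving [a_11, a_10]ᵀ = [[−567334], [−159294]].

−567334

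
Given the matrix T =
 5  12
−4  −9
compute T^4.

[[−239, −480], [160, 321]]

tr T = −4 and det T = 3, so the characteristic polynomial is λ² − (−4)λ + (3) with roots −3 and −1.
Eigenvectors give P = [[−3, −2], [2, 1]] with P⁻¹ = [[1, 2], [−2, −3]], and T = P·diag(−3, −1)·P⁻¹.
Then T^4 = P·diag(81, 1)·P⁻¹ = [[−243, −2], [162, 1]] · [[1, 2], [−2, −3]] = [[−239, −480], [160, 321]].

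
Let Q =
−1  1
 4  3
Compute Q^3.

[[3, 11], [44, 47]]

Q^2 = [[5, 2], [8, 13]]
Q^3 = [[3, 11], [44, 47]]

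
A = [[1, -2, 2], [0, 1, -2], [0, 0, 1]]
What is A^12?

A = I + N where N = [[0, -2, 2], [0, 0, -2], [0, 0, 0]] is strictly upper-triangular, so N^3 = 0.
(I + N)^12 = I + 12·N + 66·N^2 = [[1, -24, 288], [0, 1, -24], [0, 0, 1]].

[[1, -24, 288], [0, 1, -24], [0, 0, 1]]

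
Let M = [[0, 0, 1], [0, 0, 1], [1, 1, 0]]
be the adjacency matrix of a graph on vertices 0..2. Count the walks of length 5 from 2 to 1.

4

The number of length-5 walks from vertex 2 to vertex 1 is entry (2,1) of M⁵, where M is the adjacency matrix.
M² = [[1, 1, 0], [1, 1, 0], [0, 0, 2]]
M³ = [[0, 0, 2], [0, 0, 2], [2, 2, 0]]
M⁴ = [[2, 2, 0], [2, 2, 0], [0, 0, 4]]
M⁵ = [[0, 0, 4], [0, 0, 4], [4, 4, 0]]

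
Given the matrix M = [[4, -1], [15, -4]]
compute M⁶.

[[1, 0], [0, 1]]

M² = I (check: tr M = 0 and det M = -1), so M⁶ = I since 6 is even.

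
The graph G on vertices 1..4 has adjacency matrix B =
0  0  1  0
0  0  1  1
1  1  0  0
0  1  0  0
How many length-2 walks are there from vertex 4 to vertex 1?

The number of length-2 walks from vertex 4 to vertex 1 is entry (4,1) of B², where B is the adjacency matrix.
B² = [[1, 1, 0, 0], [1, 2, 0, 0], [0, 0, 2, 1], [0, 0, 1, 1]]

0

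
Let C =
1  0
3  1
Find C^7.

C = I + N where N = [[0, 0], [3, 0]] is strictly lower-triangular, so N^2 = 0.
(I + N)^7 = I + 7·N = [[1, 0], [21, 1]].

[[1, 0], [21, 1]]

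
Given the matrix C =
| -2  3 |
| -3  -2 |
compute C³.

C² = [[-5, -12], [12, -5]]
C³ = [[46, 9], [-9, 46]]

[[46, 9], [-9, 46]]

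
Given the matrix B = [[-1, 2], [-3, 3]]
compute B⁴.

B² = [[-5, 4], [-6, 3]]
B³ = [[-7, 2], [-3, -3]]
B⁴ = [[1, -8], [12, -15]]

[[1, -8], [12, -15]]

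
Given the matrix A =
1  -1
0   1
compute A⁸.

A = I + N where N = [[0, -1], [0, 0]] is strictly upper-triangular, so N² = 0.
(I + N)⁸ = I + 8·N = [[1, -8], [0, 1]].

[[1, -8], [0, 1]]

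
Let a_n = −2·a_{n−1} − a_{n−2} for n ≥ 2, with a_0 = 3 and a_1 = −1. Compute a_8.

With companion matrix Q = [[−2, −1], [1, 0]], [a_n, a_{n−1}]ᵀ = Q·[a_{n−1}, a_{n−2}]ᵀ, so [a_8, a_7]ᵀ = Q⁷·[a_1, a_0]ᵀ.
Q⁷ = [[−8, −7], [7, 6]], giving [a_8, a_7]ᵀ = [[−13], [11]].

−13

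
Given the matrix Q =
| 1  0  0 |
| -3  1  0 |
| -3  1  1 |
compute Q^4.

[[1, 0, 0], [-12, 1, 0], [-30, 4, 1]]

Q = I + N where N = [[0, 0, 0], [-3, 0, 0], [-3, 1, 0]] is strictly lower-triangular, so N^3 = 0.
(I + N)^4 = I + 4·N + 6·N^2 = [[1, 0, 0], [-12, 1, 0], [-30, 4, 1]].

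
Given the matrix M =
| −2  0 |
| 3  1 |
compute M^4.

tr M = −1 and det M = −2, so the characteristic polynomial is λ² − (−1)λ + (−2) with roots 1 and −2.
Eigenvectors give P = [[0, −1], [1, 1]] with P⁻¹ = [[1, 1], [−1, 0]], and M = P·diag(1, −2)·P⁻¹.
Then M^4 = P·diag(1, 16)·P⁻¹ = [[0, −16], [1, 16]] · [[1, 1], [−1, 0]] = [[16, 0], [−15, 1]].

[[16, 0], [−15, 1]]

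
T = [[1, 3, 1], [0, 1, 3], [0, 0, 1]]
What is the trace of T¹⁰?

3

T = I + N where N = [[0, 3, 1], [0, 0, 3], [0, 0, 0]] is strictly upper-triangular, so N³ = 0.
(I + N)¹⁰ = I + 10·N + 45·N² = [[1, 30, 415], [0, 1, 30], [0, 0, 1]].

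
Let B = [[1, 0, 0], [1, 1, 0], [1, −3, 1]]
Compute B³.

B = I + N where N = [[0, 0, 0], [1, 0, 0], [1, −3, 0]] is strictly lower-triangular, so N³ = 0.
(I + N)³ = I + 3·N + 3·N² = [[1, 0, 0], [3, 1, 0], [−6, −9, 1]].

[[1, 0, 0], [3, 1, 0], [−6, −9, 1]]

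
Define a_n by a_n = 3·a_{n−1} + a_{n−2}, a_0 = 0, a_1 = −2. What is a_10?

With companion matrix B = [[3, 1], [1, 0]], [a_n, a_{n−1}]ᵀ = B·[a_{n−1}, a_{n−2}]ᵀ, so [a_10, a_9]ᵀ = B⁹·[a_1, a_0]ᵀ.
B⁹ = [[42837, 12970], [12970, 3927]], giving [a_10, a_9]ᵀ = [[−85674], [−25940]].

−85674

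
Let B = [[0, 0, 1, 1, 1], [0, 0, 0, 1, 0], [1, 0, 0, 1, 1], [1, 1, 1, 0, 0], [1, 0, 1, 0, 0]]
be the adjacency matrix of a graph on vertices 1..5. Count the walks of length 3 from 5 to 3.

The number of length-3 walks from vertex 5 to vertex 3 is entry (5,3) of B³, where B is the adjacency matrix.
B² = [[3, 1, 2, 1, 1], [1, 1, 1, 0, 0], [2, 1, 3, 1, 1], [1, 0, 1, 3, 2], [1, 0, 1, 2, 2]]
B³ = [[4, 1, 5, 6, 5], [1, 0, 1, 3, 2], [5, 1, 4, 6, 5], [6, 3, 6, 2, 2], [5, 2, 5, 2, 2]]

5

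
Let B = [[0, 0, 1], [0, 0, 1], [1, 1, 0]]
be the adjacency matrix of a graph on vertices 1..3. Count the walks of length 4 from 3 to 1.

The number of length-4 walks from vertex 3 to vertex 1 is entry (3,1) of B^4, where B is the adjacency matrix.
B^2 = [[1, 1, 0], [1, 1, 0], [0, 0, 2]]
B^3 = [[0, 0, 2], [0, 0, 2], [2, 2, 0]]
B^4 = [[2, 2, 0], [2, 2, 0], [0, 0, 4]]

0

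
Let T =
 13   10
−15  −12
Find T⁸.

tr T = 1 and det T = −6, so the characteristic polynomial is λ² − (1)λ + (−6) with roots 3 and −2.
Eigenvectors give P = [[1, 2], [−1, −3]] with P⁻¹ = [[3, 2], [−1, −1]], and T = P·diag(3, −2)·P⁻¹.
Then T⁸ = P·diag(6561, 256)·P⁻¹ = [[6561, 512], [−6561, −768]] · [[3, 2], [−1, −1]] = [[19171, 12610], [−18915, −12354]].

[[19171, 12610], [−18915, −12354]]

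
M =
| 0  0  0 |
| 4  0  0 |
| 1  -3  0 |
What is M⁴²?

M is strictly triangular, hence nilpotent: M³ = 0, so M⁴² = 0.

[[0, 0, 0], [0, 0, 0], [0, 0, 0]]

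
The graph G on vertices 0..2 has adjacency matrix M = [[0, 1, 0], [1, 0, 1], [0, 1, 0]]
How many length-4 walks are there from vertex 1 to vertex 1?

4

The number of length-4 walks from vertex 1 to vertex 1 is entry (1,1) of M⁴, where M is the adjacency matrix.
M² = [[1, 0, 1], [0, 2, 0], [1, 0, 1]]
M³ = [[0, 2, 0], [2, 0, 2], [0, 2, 0]]
M⁴ = [[2, 0, 2], [0, 4, 0], [2, 0, 2]]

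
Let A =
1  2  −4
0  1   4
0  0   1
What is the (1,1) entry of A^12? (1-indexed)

A = I + N where N = [[0, 2, −4], [0, 0, 4], [0, 0, 0]] is strictly upper-triangular, so N^3 = 0.
(I + N)^12 = I + 12·N + 66·N^2 = [[1, 24, 480], [0, 1, 48], [0, 0, 1]].

1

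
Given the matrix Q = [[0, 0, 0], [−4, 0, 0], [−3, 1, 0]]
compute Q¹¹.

Q is strictly triangular, hence nilpotent: Q³ = 0, so Q¹¹ = 0.

[[0, 0, 0], [0, 0, 0], [0, 0, 0]]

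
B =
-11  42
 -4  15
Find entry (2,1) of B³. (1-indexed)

-52

tr B = 4 and det B = 3, so the characteristic polynomial is λ² − (4)λ + (3) with roots 1 and 3.
Eigenvectors give P = [[7, 3], [2, 1]] with P⁻¹ = [[1, -3], [-2, 7]], and B = P·diag(1, 3)·P⁻¹.
Then B³ = P·diag(1, 27)·P⁻¹ = [[7, 81], [2, 27]] · [[1, -3], [-2, 7]] = [[-155, 546], [-52, 183]].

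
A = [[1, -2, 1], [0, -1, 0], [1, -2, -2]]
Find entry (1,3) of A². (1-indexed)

-1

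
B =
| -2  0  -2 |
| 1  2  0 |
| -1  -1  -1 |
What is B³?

B² = [[6, 2, 6], [0, 4, -2], [2, -1, 3]]
B³ = [[-16, -2, -18], [6, 10, 2], [-8, -5, -7]]

[[-16, -2, -18], [6, 10, 2], [-8, -5, -7]]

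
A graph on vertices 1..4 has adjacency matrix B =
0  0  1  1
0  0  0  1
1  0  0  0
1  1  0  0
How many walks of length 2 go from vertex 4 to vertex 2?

0

The number of length-2 walks from vertex 4 to vertex 2 is entry (4,2) of B², where B is the adjacency matrix.
B² = [[2, 1, 0, 0], [1, 1, 0, 0], [0, 0, 1, 1], [0, 0, 1, 2]]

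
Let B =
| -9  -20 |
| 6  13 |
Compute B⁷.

[[-10929, -21860], [6558, 13117]]

tr B = 4 and det B = 3, so the characteristic polynomial is λ² − (4)λ + (3) with roots 3 and 1.
Eigenvectors give P = [[-5, -2], [3, 1]] with P⁻¹ = [[1, 2], [-3, -5]], and B = P·diag(3, 1)·P⁻¹.
Then B⁷ = P·diag(2187, 1)·P⁻¹ = [[-10935, -2], [6561, 1]] · [[1, 2], [-3, -5]] = [[-10929, -21860], [6558, 13117]].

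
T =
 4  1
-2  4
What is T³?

[[40, 46], [-92, 40]]

T² = [[14, 8], [-16, 14]]
T³ = [[40, 46], [-92, 40]]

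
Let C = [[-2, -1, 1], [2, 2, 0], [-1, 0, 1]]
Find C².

[[1, 0, -1], [0, 2, 2], [1, 1, 0]]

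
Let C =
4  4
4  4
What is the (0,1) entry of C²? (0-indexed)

32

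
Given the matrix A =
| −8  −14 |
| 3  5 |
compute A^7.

tr A = −3 and det A = 2, so the characteristic polynomial is λ² − (−3)λ + (2) with roots −2 and −1.
Eigenvectors give P = [[7, −2], [−3, 1]] with P⁻¹ = [[1, 2], [3, 7]], and A = P·diag(−2, −1)·P⁻¹.
Then A^7 = P·diag(−128, −1)·P⁻¹ = [[−896, 2], [384, −1]] · [[1, 2], [3, 7]] = [[−890, −1778], [381, 761]].

[[−890, −1778], [381, 761]]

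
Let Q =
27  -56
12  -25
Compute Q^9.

tr Q = 2 and det Q = -3, so the characteristic polynomial is λ² − (2)λ + (-3) with roots -1 and 3.
Eigenvectors give P = [[2, 7], [1, 3]] with P⁻¹ = [[-3, 7], [1, -2]], and Q = P·diag(-1, 3)·P⁻¹.
Then Q^9 = P·diag(-1, 19683)·P⁻¹ = [[-2, 137781], [-1, 59049]] · [[-3, 7], [1, -2]] = [[137787, -275576], [59052, -118105]].

[[137787, -275576], [59052, -118105]]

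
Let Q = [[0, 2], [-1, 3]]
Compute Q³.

[[-6, 14], [-7, 15]]

tr Q = 3 and det Q = 2, so the characteristic polynomial is λ² − (3)λ + (2) with roots 2 and 1.
Eigenvectors give P = [[1, 2], [1, 1]] with P⁻¹ = [[-1, 2], [1, -1]], and Q = P·diag(2, 1)·P⁻¹.
Then Q³ = P·diag(8, 1)·P⁻¹ = [[8, 2], [8, 1]] · [[-1, 2], [1, -1]] = [[-6, 14], [-7, 15]].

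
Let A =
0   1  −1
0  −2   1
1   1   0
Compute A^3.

[[1, 6, −2], [−2, −11, 4], [0, 2, −1]]

A^2 = [[−1, −3, 1], [1, 5, −2], [0, −1, 0]]
A^3 = [[1, 6, −2], [−2, −11, 4], [0, 2, −1]]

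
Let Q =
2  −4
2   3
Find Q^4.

[[−184, 60], [−30, −199]]

Q^2 = [[−4, −20], [10, 1]]
Q^3 = [[−48, −44], [22, −37]]
Q^4 = [[−184, 60], [−30, −199]]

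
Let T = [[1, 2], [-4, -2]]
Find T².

[[-7, -2], [4, -4]]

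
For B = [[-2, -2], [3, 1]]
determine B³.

B² = [[-2, 2], [-3, -5]]
B³ = [[10, 6], [-9, 1]]

[[10, 6], [-9, 1]]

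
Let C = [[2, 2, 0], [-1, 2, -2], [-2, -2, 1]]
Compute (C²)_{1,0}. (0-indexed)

0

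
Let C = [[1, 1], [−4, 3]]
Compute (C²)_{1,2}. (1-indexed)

4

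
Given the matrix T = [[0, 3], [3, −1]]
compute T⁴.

[[90, −57], [−57, 109]]

T² = [[9, −3], [−3, 10]]
T³ = [[−9, 30], [30, −19]]
T⁴ = [[90, −57], [−57, 109]]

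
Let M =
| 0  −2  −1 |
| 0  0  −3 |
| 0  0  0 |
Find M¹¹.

M is strictly triangular, hence nilpotent: M³ = 0, so M¹¹ = 0.

[[0, 0, 0], [0, 0, 0], [0, 0, 0]]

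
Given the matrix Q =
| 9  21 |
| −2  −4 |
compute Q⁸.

[[44391, 132405], [−12610, −37574]]

tr Q = 5 and det Q = 6, so the characteristic polynomial is λ² − (5)λ + (6) with roots 2 and 3.
Eigenvectors give P = [[−3, −7], [1, 2]] with P⁻¹ = [[2, 7], [−1, −3]], and Q = P·diag(2, 3)·P⁻¹.
Then Q⁸ = P·diag(256, 6561)·P⁻¹ = [[−768, −45927], [256, 13122]] · [[2, 7], [−1, −3]] = [[44391, 132405], [−12610, −37574]].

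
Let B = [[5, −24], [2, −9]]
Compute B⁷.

tr B = −4 and det B = 3, so the characteristic polynomial is λ² − (−4)λ + (3) with roots −1 and −3.
Eigenvectors give P = [[4, 3], [1, 1]] with P⁻¹ = [[1, −3], [−1, 4]], and B = P·diag(−1, −3)·P⁻¹.
Then B⁷ = P·diag(−1, −2187)·P⁻¹ = [[−4, −6561], [−1, −2187]] · [[1, −3], [−1, 4]] = [[6557, −26232], [2186, −8745]].

[[6557, −26232], [2186, −8745]]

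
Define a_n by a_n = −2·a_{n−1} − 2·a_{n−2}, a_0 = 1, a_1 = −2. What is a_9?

−32

With companion matrix B = [[−2, −2], [1, 0]], [a_n, a_{n−1}]ᵀ = B·[a_{n−1}, a_{n−2}]ᵀ, so [a_9, a_8]ᵀ = B^8·[a_1, a_0]ᵀ.
B^8 = [[16, 0], [0, 16]], giving [a_9, a_8]ᵀ = [[−32], [16]].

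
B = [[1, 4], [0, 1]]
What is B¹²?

B = I + N where N = [[0, 4], [0, 0]] is strictly upper-triangular, so N² = 0.
(I + N)¹² = I + 12·N = [[1, 48], [0, 1]].

[[1, 48], [0, 1]]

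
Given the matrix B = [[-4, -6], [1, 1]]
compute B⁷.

tr B = -3 and det B = 2, so the characteristic polynomial is λ² − (-3)λ + (2) with roots -2 and -1.
Eigenvectors give P = [[3, 2], [-1, -1]] with P⁻¹ = [[1, 2], [-1, -3]], and B = P·diag(-2, -1)·P⁻¹.
Then B⁷ = P·diag(-128, -1)·P⁻¹ = [[-384, -2], [128, 1]] · [[1, 2], [-1, -3]] = [[-382, -762], [127, 253]].

[[-382, -762], [127, 253]]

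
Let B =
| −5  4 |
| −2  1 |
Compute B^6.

tr B = −4 and det B = 3, so the characteristic polynomial is λ² − (−4)λ + (3) with roots −3 and −1.
Eigenvectors give P = [[2, 1], [1, 1]] with P⁻¹ = [[1, −1], [−1, 2]], and B = P·diag(−3, −1)·P⁻¹.
Then B^6 = P·diag(729, 1)·P⁻¹ = [[1458, 1], [729, 1]] · [[1, −1], [−1, 2]] = [[1457, −1456], [728, −727]].

[[1457, −1456], [728, −727]]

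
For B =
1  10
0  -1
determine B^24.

B² = I (check: tr B = 0 and det B = -1), so B^24 = I since 24 is even.

[[1, 0], [0, 1]]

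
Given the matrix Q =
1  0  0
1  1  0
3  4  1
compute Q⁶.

[[1, 0, 0], [6, 1, 0], [78, 24, 1]]

Q = I + N where N = [[0, 0, 0], [1, 0, 0], [3, 4, 0]] is strictly lower-triangular, so N³ = 0.
(I + N)⁶ = I + 6·N + 15·N² = [[1, 0, 0], [6, 1, 0], [78, 24, 1]].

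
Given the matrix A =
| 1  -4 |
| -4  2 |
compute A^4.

A^2 = [[17, -12], [-12, 20]]
A^3 = [[65, -92], [-92, 88]]
A^4 = [[433, -444], [-444, 544]]

[[433, -444], [-444, 544]]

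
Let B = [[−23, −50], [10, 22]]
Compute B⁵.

tr B = −1 and det B = −6, so the characteristic polynomial is λ² − (−1)λ + (−6) with roots 2 and −3.
Eigenvectors give P = [[−2, 5], [1, −2]] with P⁻¹ = [[2, 5], [1, 2]], and B = P·diag(2, −3)·P⁻¹.
Then B⁵ = P·diag(32, −243)·P⁻¹ = [[−64, −1215], [32, 486]] · [[2, 5], [1, 2]] = [[−1343, −2750], [550, 1132]].

[[−1343, −2750], [550, 1132]]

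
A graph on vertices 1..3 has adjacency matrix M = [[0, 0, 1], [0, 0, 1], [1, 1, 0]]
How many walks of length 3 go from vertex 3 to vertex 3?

The number of length-3 walks from vertex 3 to vertex 3 is entry (3,3) of M³, where M is the adjacency matrix.
M² = [[1, 1, 0], [1, 1, 0], [0, 0, 2]]
M³ = [[0, 0, 2], [0, 0, 2], [2, 2, 0]]

0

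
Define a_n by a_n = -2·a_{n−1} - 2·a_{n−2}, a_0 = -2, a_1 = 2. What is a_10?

0

With companion matrix T = [[-2, -2], [1, 0]], [a_n, a_{n−1}]ᵀ = T·[a_{n−1}, a_{n−2}]ᵀ, so [a_10, a_9]ᵀ = T⁹·[a_1, a_0]ᵀ.
T⁹ = [[-32, -32], [16, 0]], giving [a_10, a_9]ᵀ = [[0], [32]].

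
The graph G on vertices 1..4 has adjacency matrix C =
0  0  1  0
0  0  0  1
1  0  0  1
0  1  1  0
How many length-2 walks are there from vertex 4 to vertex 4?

The number of length-2 walks from vertex 4 to vertex 4 is entry (4,4) of C^2, where C is the adjacency matrix.
C^2 = [[1, 0, 0, 1], [0, 1, 1, 0], [0, 1, 2, 0], [1, 0, 0, 2]]

2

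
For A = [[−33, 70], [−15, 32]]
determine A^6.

[[4719, −9310], [1995, −3926]]

tr A = −1 and det A = −6, so the characteristic polynomial is λ² − (−1)λ + (−6) with roots −3 and 2.
Eigenvectors give P = [[7, 2], [3, 1]] with P⁻¹ = [[1, −2], [−3, 7]], and A = P·diag(−3, 2)·P⁻¹.
Then A^6 = P·diag(729, 64)·P⁻¹ = [[5103, 128], [2187, 64]] · [[1, −2], [−3, 7]] = [[4719, −9310], [1995, −3926]].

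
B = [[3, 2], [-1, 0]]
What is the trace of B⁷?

tr B = 3 and det B = 2, so the characteristic polynomial is λ² − (3)λ + (2) with roots 1 and 2.
Eigenvectors give P = [[-1, 2], [1, -1]] with P⁻¹ = [[1, 2], [1, 1]], and B = P·diag(1, 2)·P⁻¹.
Then B⁷ = P·diag(1, 128)·P⁻¹ = [[-1, 256], [1, -128]] · [[1, 2], [1, 1]] = [[255, 254], [-127, -126]].

129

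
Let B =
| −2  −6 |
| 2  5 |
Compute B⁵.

tr B = 3 and det B = 2, so the characteristic polynomial is λ² − (3)λ + (2) with roots 1 and 2.
Eigenvectors give P = [[−2, −3], [1, 2]] with P⁻¹ = [[−2, −3], [1, 2]], and B = P·diag(1, 2)·P⁻¹.
Then B⁵ = P·diag(1, 32)·P⁻¹ = [[−2, −96], [1, 64]] · [[−2, −3], [1, 2]] = [[−92, −186], [62, 125]].

[[−92, −186], [62, 125]]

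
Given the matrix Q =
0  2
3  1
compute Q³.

[[6, 14], [21, 13]]

Q² = [[6, 2], [3, 7]]
Q³ = [[6, 14], [21, 13]]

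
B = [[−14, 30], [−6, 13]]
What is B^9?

[[−2564, 5130], [−1026, 2053]]

tr B = −1 and det B = −2, so the characteristic polynomial is λ² − (−1)λ + (−2) with roots −2 and 1.
Eigenvectors give P = [[5, 2], [2, 1]] with P⁻¹ = [[1, −2], [−2, 5]], and B = P·diag(−2, 1)·P⁻¹.
Then B^9 = P·diag(−512, 1)·P⁻¹ = [[−2560, 2], [−1024, 1]] · [[1, −2], [−2, 5]] = [[−2564, 5130], [−1026, 2053]].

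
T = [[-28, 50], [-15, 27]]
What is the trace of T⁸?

tr T = -1 and det T = -6, so the characteristic polynomial is λ² − (-1)λ + (-6) with roots -3 and 2.
Eigenvectors give P = [[2, -5], [1, -3]] with P⁻¹ = [[3, -5], [1, -2]], and T = P·diag(-3, 2)·P⁻¹.
Then T⁸ = P·diag(6561, 256)·P⁻¹ = [[13122, -1280], [6561, -768]] · [[3, -5], [1, -2]] = [[38086, -63050], [18915, -31269]].

6817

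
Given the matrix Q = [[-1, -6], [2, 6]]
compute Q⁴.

tr Q = 5 and det Q = 6, so the characteristic polynomial is λ² − (5)λ + (6) with roots 3 and 2.
Eigenvectors give P = [[-3, -2], [2, 1]] with P⁻¹ = [[1, 2], [-2, -3]], and Q = P·diag(3, 2)·P⁻¹.
Then Q⁴ = P·diag(81, 16)·P⁻¹ = [[-243, -32], [162, 16]] · [[1, 2], [-2, -3]] = [[-179, -390], [130, 276]].

[[-179, -390], [130, 276]]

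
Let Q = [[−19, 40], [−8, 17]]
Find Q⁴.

tr Q = −2 and det Q = −3, so the characteristic polynomial is λ² − (−2)λ + (−3) with roots −3 and 1.
Eigenvectors give P = [[5, 2], [2, 1]] with P⁻¹ = [[1, −2], [−2, 5]], and Q = P·diag(−3, 1)·P⁻¹.
Then Q⁴ = P·diag(81, 1)·P⁻¹ = [[405, 2], [162, 1]] · [[1, −2], [−2, 5]] = [[401, −800], [160, −319]].

[[401, −800], [160, −319]]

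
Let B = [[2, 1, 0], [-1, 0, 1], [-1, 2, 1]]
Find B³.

[[3, 5, 3], [-8, -1, 2], [-14, 1, 4]]

B² = [[3, 2, 1], [-3, 1, 1], [-5, 1, 3]]
B³ = [[3, 5, 3], [-8, -1, 2], [-14, 1, 4]]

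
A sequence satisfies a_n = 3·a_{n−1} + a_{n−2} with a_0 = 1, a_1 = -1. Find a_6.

With companion matrix C = [[3, 1], [1, 0]], [a_n, a_{n−1}]ᵀ = C·[a_{n−1}, a_{n−2}]ᵀ, so [a_6, a_5]ᵀ = C⁵·[a_1, a_0]ᵀ.
C⁵ = [[360, 109], [109, 33]], giving [a_6, a_5]ᵀ = [[-251], [-76]].

-251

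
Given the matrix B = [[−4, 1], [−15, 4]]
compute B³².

B² = I (check: tr B = 0 and det B = −1), so B³² = I since 32 is even.

[[1, 0], [0, 1]]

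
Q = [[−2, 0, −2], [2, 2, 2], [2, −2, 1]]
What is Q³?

Q² = [[0, 4, 2], [4, 0, 2], [−6, −6, −7]]
Q³ = [[12, 4, 10], [−4, −4, −6], [−14, 2, −7]]

[[12, 4, 10], [−4, −4, −6], [−14, 2, −7]]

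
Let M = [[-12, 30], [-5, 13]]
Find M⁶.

[[-1266, 3990], [-665, 2059]]

tr M = 1 and det M = -6, so the characteristic polynomial is λ² − (1)λ + (-6) with roots -2 and 3.
Eigenvectors give P = [[3, 2], [1, 1]] with P⁻¹ = [[1, -2], [-1, 3]], and M = P·diag(-2, 3)·P⁻¹.
Then M⁶ = P·diag(64, 729)·P⁻¹ = [[192, 1458], [64, 729]] · [[1, -2], [-1, 3]] = [[-1266, 3990], [-665, 2059]].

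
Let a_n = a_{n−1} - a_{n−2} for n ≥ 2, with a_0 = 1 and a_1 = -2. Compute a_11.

With companion matrix T = [[1, -1], [1, 0]], [a_n, a_{n−1}]ᵀ = T·[a_{n−1}, a_{n−2}]ᵀ, so [a_11, a_10]ᵀ = T^10·[a_1, a_0]ᵀ.
T^10 = [[-1, 1], [-1, 0]], giving [a_11, a_10]ᵀ = [[3], [2]].

3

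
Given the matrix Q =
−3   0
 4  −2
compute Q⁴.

[[81, 0], [−260, 16]]

Q² = [[9, 0], [−20, 4]]
Q³ = [[−27, 0], [76, −8]]
Q⁴ = [[81, 0], [−260, 16]]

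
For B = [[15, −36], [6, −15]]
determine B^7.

tr B = 0 and det B = −9, so the characteristic polynomial is λ² − (0)λ + (−9) with roots −3 and 3.
Eigenvectors give P = [[2, −3], [1, −1]] with P⁻¹ = [[−1, 3], [−1, 2]], and B = P·diag(−3, 3)·P⁻¹.
Then B^7 = P·diag(−2187, 2187)·P⁻¹ = [[−4374, −6561], [−2187, −2187]] · [[−1, 3], [−1, 2]] = [[10935, −26244], [4374, −10935]].

[[10935, −26244], [4374, −10935]]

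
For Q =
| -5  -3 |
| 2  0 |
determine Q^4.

[[211, 195], [-130, -114]]

tr Q = -5 and det Q = 6, so the characteristic polynomial is λ² − (-5)λ + (6) with roots -3 and -2.
Eigenvectors give P = [[3, -1], [-2, 1]] with P⁻¹ = [[1, 1], [2, 3]], and Q = P·diag(-3, -2)·P⁻¹.
Then Q^4 = P·diag(81, 16)·P⁻¹ = [[243, -16], [-162, 16]] · [[1, 1], [2, 3]] = [[211, 195], [-130, -114]].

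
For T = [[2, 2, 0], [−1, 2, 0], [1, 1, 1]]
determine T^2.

[[2, 8, 0], [−4, 2, 0], [2, 5, 1]]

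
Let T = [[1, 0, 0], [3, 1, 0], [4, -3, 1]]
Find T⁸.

T = I + N where N = [[0, 0, 0], [3, 0, 0], [4, -3, 0]] is strictly lower-triangular, so N³ = 0.
(I + N)⁸ = I + 8·N + 28·N² = [[1, 0, 0], [24, 1, 0], [-220, -24, 1]].

[[1, 0, 0], [24, 1, 0], [-220, -24, 1]]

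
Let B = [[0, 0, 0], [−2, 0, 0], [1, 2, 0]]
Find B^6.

[[0, 0, 0], [0, 0, 0], [0, 0, 0]]

B is strictly triangular, hence nilpotent: B^3 = 0, so B^6 = 0.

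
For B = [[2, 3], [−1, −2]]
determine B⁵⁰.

B² = I (check: tr B = 0 and det B = −1), so B⁵⁰ = I since 50 is even.

[[1, 0], [0, 1]]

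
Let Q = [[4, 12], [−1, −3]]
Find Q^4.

Q² = Q (a projection; rank 1, trace 1), so Q^4 = Q.

[[4, 12], [−1, −3]]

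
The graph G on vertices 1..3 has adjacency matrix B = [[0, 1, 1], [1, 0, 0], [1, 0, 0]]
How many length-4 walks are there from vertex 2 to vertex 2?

The number of length-4 walks from vertex 2 to vertex 2 is entry (2,2) of B⁴, where B is the adjacency matrix.
B² = [[2, 0, 0], [0, 1, 1], [0, 1, 1]]
B³ = [[0, 2, 2], [2, 0, 0], [2, 0, 0]]
B⁴ = [[4, 0, 0], [0, 2, 2], [0, 2, 2]]

2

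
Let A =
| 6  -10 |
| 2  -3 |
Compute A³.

tr A = 3 and det A = 2, so the characteristic polynomial is λ² − (3)λ + (2) with roots 1 and 2.
Eigenvectors give P = [[2, 5], [1, 2]] with P⁻¹ = [[-2, 5], [1, -2]], and A = P·diag(1, 2)·P⁻¹.
Then A³ = P·diag(1, 8)·P⁻¹ = [[2, 40], [1, 16]] · [[-2, 5], [1, -2]] = [[36, -70], [14, -27]].

[[36, -70], [14, -27]]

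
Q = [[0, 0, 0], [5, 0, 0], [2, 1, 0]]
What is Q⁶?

[[0, 0, 0], [0, 0, 0], [0, 0, 0]]

Q is strictly triangular, hence nilpotent: Q³ = 0, so Q⁶ = 0.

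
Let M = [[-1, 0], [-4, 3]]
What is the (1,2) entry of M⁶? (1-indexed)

tr M = 2 and det M = -3, so the characteristic polynomial is λ² − (2)λ + (-3) with roots -1 and 3.
Eigenvectors give P = [[1, 0], [1, -1]] with P⁻¹ = [[1, 0], [1, -1]], and M = P·diag(-1, 3)·P⁻¹.
Then M⁶ = P·diag(1, 729)·P⁻¹ = [[1, 0], [1, -729]] · [[1, 0], [1, -1]] = [[1, 0], [-728, 729]].

0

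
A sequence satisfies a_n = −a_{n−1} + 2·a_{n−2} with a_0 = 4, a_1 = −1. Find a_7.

With companion matrix C = [[−1, 2], [1, 0]], [a_n, a_{n−1}]ᵀ = C·[a_{n−1}, a_{n−2}]ᵀ, so [a_7, a_6]ᵀ = C⁶·[a_1, a_0]ᵀ.
C⁶ = [[43, −42], [−21, 22]], giving [a_7, a_6]ᵀ = [[−211], [109]].

−211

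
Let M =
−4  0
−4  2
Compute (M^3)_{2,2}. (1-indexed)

8

M^2 = [[16, 0], [8, 4]]
M^3 = [[−64, 0], [−48, 8]]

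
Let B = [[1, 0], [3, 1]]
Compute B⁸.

B = I + N where N = [[0, 0], [3, 0]] is strictly lower-triangular, so N² = 0.
(I + N)⁸ = I + 8·N = [[1, 0], [24, 1]].

[[1, 0], [24, 1]]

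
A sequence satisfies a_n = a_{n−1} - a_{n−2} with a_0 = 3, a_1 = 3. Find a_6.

3

With companion matrix C = [[1, -1], [1, 0]], [a_n, a_{n−1}]ᵀ = C·[a_{n−1}, a_{n−2}]ᵀ, so [a_6, a_5]ᵀ = C^5·[a_1, a_0]ᵀ.
C^5 = [[0, 1], [-1, 1]], giving [a_6, a_5]ᵀ = [[3], [0]].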